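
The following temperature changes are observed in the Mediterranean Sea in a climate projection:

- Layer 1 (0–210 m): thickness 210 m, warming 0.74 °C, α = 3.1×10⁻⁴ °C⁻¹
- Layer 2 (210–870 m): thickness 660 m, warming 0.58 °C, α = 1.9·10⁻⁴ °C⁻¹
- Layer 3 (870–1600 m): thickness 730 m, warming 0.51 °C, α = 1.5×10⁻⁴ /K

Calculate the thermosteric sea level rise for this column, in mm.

3.1×10⁻⁴ × 0.74 × 210 = 0.048174 m
210–870 m: 660 × 1.9×10⁻⁴ × 0.58 = 0.072732 m
0.51 × 1.5×10⁻⁴ × 730 = 0.055845 m
Δh = 0.048174 + 0.072732 + 0.055845 = 0.176751 m

Δh = 177 mm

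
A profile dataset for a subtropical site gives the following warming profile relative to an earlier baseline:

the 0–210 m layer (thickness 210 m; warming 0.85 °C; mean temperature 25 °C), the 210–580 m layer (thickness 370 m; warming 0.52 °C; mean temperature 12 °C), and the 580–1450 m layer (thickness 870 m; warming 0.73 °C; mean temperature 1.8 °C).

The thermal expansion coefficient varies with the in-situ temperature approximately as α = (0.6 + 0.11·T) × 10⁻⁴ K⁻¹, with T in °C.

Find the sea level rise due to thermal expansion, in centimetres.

Layer 1: α = (0.6 + 0.11×25)×10⁻⁴ = 3.35×10⁻⁴ K⁻¹
Layer 2: α = (0.6 + 0.11×12)×10⁻⁴ = 1.92×10⁻⁴ K⁻¹
Layer 3: α = (0.6 + 0.11×1.8)×10⁻⁴ = 0.798×10⁻⁴ K⁻¹
Layer 1: 0.85 × 210 × 3.35×10⁻⁴ = 0.0597975 m
Layer 2: 0.52 × 370 × 1.92×10⁻⁴ = 0.0369408 m
Layer 3: 0.73 × 870 × 0.798×10⁻⁴ = 0.05068098 m
Δh = 0.0597975 + 0.0369408 + 0.05068098 = 0.14741928 m

Δh = 15 cm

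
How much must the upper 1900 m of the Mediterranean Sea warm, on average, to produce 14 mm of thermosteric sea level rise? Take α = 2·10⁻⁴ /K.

ΔT = Δh/(αH) = 0.014 / (2×10⁻⁴ × 1900) ≈ 0.03684 °C

about 0.0368 °C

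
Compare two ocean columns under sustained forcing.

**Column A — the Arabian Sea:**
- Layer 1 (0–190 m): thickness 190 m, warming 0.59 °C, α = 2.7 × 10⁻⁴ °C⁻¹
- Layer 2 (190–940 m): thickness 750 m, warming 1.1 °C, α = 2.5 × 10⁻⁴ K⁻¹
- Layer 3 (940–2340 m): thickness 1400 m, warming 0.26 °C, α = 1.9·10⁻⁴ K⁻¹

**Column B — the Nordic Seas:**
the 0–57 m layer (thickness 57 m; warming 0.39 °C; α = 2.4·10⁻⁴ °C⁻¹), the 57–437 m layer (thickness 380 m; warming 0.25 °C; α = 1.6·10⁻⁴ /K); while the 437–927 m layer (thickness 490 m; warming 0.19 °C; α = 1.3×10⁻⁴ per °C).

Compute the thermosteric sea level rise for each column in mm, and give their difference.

A 0.59 × 190 × 2.7×10⁻⁴ = 0.030267 m
A 1.1 × 2.5×10⁻⁴ × 750 = 0.20625 m
A Layer 3: 0.26 × 1.9×10⁻⁴ × 1400 = 0.06916 m
A total: 0.305677 m
B 57 × 0.39 × 2.4×10⁻⁴ = 0.0053352 m
B Layer 2: 380 × 1.6×10⁻⁴ × 0.25 = 0.01520 m
B 437–927 m: 490 × 1.3×10⁻⁴ × 0.19 = 0.012103 m
B total: 0.0326382 m
Difference: 0.305677 − 0.0326382 = 0.2730388 m

Δh_A ≈ 306 mm, Δh_B ≈ 32.6 mm; difference ≈ 273 mm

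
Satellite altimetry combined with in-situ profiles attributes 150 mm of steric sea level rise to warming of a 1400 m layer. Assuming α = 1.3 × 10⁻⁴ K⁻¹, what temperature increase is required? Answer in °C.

0.82 °C

ΔT = Δh/(αH) = 0.15 / (1.3×10⁻⁴ × 1400) ≈ 0.8242 °C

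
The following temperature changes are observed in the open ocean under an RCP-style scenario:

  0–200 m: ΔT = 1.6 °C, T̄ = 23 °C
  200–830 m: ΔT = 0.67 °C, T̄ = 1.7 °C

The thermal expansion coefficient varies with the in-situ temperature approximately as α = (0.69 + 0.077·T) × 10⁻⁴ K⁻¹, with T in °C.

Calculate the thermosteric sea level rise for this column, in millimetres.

113 mm

Layer 1: α = (0.69 + 0.077×23)×10⁻⁴ = 2.461×10⁻⁴ K⁻¹
Layer 2: α = (0.69 + 0.077×1.7)×10⁻⁴ = 0.8209×10⁻⁴ K⁻¹
0–200 m: 1.6 × 200 × 2.461×10⁻⁴ = 0.078752 m
Layer 2: 0.8209×10⁻⁴ × 630 × 0.67 = 0.034650189 m
Δh = 0.078752 + 0.034650189 = 0.113402189 m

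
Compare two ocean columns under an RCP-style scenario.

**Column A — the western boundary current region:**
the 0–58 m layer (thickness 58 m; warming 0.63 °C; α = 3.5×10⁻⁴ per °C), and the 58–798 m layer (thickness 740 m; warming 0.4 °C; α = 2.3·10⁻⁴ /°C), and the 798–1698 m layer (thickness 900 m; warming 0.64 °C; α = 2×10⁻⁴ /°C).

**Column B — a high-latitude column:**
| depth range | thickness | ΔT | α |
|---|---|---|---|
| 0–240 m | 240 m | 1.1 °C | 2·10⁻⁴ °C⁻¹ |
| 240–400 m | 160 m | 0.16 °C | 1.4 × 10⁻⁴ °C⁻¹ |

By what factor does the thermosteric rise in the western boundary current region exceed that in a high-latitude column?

3.48

A 3.5×10⁻⁴ × 0.63 × 58 = 0.012789 m
A 0.4 × 2.3×10⁻⁴ × 740 = 0.06808 m
A Layer 3: 2×10⁻⁴ × 0.64 × 900 = 0.11520 m
A total: 0.196069 m
B 2×10⁻⁴ × 1.1 × 240 = 0.05280 m
B 160 × 1.4×10⁻⁴ × 0.16 = 0.003584 m
B total: 0.056384 m
Ratio: 0.196069 / 0.056384 ≈ 3.477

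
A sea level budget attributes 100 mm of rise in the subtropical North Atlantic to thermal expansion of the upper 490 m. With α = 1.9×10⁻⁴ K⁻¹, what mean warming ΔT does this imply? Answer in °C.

about 1.07 °C

ΔT = Δh/(αH) = 0.1 / (1.9×10⁻⁴ × 490) ≈ 1.074 °C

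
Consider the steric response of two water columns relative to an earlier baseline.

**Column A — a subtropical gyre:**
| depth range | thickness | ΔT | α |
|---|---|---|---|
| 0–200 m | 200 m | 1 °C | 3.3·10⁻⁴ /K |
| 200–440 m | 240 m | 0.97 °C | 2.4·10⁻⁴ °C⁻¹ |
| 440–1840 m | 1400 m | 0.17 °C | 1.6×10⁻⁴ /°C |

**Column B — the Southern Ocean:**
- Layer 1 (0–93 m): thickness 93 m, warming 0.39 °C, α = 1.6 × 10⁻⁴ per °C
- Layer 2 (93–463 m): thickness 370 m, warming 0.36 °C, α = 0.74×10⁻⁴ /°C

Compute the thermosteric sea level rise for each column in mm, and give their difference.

A Layer 1: 3.3×10⁻⁴ × 200 × 1 = 0.06600 m
A Layer 2: 0.97 × 240 × 2.4×10⁻⁴ = 0.055872 m
A 0.17 × 1.6×10⁻⁴ × 1400 = 0.03808 m
A total: 0.159952 m
B 93 × 1.6×10⁻⁴ × 0.39 = 0.0058032 m
B Layer 2: 0.74×10⁻⁴ × 370 × 0.36 = 0.0098568 m
B total: 0.01566 m
Difference: 0.159952 − 0.01566 = 0.144292 m

Δh_A ≈ 160 mm, Δh_B ≈ 16 mm; difference ≈ 140 mm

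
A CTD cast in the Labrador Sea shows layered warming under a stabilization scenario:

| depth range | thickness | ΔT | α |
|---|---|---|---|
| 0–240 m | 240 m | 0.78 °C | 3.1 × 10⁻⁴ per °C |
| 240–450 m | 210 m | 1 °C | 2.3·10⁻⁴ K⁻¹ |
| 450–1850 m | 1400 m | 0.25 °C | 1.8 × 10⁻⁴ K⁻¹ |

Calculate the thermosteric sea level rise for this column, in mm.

about 169 mm

Layer 1: 0.78 × 3.1×10⁻⁴ × 240 = 0.058032 m
2.3×10⁻⁴ × 1 × 210 = 0.04830 m
1.8×10⁻⁴ × 0.25 × 1400 = 0.06300 m
Δh = 0.058032 + 0.04830 + 0.06300 = 0.169332 m ≈ 169 mm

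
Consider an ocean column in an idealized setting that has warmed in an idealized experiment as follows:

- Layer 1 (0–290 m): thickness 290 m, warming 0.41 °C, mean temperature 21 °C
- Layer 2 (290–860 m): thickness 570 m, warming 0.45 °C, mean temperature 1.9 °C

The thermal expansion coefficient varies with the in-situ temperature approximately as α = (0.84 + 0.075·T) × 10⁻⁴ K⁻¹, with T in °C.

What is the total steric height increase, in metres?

0.0539 m

Layer 1: α = (0.84 + 0.075×21)×10⁻⁴ = 2.415×10⁻⁴ K⁻¹
Layer 2: α = (0.84 + 0.075×1.9)×10⁻⁴ = 0.9825×10⁻⁴ K⁻¹
290 × 0.41 × 2.415×10⁻⁴ = 0.02871435 m
290–860 m: 0.9825×10⁻⁴ × 570 × 0.45 = 0.025201125 m
Δh = 0.02871435 + 0.025201125 = 0.053915475 m ≈ 0.0539 m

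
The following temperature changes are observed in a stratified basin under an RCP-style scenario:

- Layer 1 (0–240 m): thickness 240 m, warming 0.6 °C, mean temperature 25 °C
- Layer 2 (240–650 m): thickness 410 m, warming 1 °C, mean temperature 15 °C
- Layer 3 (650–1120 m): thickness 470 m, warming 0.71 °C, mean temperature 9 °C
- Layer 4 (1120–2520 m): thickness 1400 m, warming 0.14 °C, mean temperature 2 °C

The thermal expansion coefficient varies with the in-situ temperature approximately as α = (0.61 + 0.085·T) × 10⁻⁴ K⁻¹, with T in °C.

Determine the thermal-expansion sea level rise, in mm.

180 mm

Layer 1: α = (0.61 + 0.085×25)×10⁻⁴ = 2.735×10⁻⁴ K⁻¹
Layer 2: α = (0.61 + 0.085×15)×10⁻⁴ = 1.885×10⁻⁴ K⁻¹
Layer 3: α = (0.61 + 0.085×9)×10⁻⁴ = 1.375×10⁻⁴ K⁻¹
Layer 4: α = (0.61 + 0.085×2)×10⁻⁴ = 0.78×10⁻⁴ K⁻¹
0–240 m: 2.735×10⁻⁴ × 0.6 × 240 = 0.039384 m
Layer 2: 1 × 410 × 1.885×10⁻⁴ = 0.077285 m
Layer 3: 1.375×10⁻⁴ × 470 × 0.71 = 0.04588375 m
Layer 4: 1400 × 0.14 × 0.78×10⁻⁴ = 0.015288 m
Δh = 0.039384 + 0.077285 + 0.04588375 + 0.015288 = 0.17784075 m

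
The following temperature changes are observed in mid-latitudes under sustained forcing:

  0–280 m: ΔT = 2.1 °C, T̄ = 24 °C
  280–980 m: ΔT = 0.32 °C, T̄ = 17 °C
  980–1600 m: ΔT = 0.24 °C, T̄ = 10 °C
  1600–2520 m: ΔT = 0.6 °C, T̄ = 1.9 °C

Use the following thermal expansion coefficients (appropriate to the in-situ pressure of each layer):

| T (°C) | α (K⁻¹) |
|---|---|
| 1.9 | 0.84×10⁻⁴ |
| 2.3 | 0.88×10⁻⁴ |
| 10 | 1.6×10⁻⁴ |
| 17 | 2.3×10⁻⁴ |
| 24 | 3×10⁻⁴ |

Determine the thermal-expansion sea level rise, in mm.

Δh ≈ 300 mm

Layer 1 at 24 °C → α = 3×10⁻⁴ K⁻¹
Layer 2 at 17 °C → α = 2.3×10⁻⁴ K⁻¹
Layer 3 at 10 °C → α = 1.6×10⁻⁴ K⁻¹
Layer 4 at 1.9 °C → α = 0.84×10⁻⁴ K⁻¹
280 × 3×10⁻⁴ × 2.1 = 0.17640 m
Layer 2: 700 × 0.32 × 2.3×10⁻⁴ = 0.05152 m
1.6×10⁻⁴ × 620 × 0.24 = 0.023808 m
1600–2520 m: 920 × 0.84×10⁻⁴ × 0.6 = 0.046368 m
Δh = 0.17640 + 0.05152 + 0.023808 + 0.046368 = 0.298096 m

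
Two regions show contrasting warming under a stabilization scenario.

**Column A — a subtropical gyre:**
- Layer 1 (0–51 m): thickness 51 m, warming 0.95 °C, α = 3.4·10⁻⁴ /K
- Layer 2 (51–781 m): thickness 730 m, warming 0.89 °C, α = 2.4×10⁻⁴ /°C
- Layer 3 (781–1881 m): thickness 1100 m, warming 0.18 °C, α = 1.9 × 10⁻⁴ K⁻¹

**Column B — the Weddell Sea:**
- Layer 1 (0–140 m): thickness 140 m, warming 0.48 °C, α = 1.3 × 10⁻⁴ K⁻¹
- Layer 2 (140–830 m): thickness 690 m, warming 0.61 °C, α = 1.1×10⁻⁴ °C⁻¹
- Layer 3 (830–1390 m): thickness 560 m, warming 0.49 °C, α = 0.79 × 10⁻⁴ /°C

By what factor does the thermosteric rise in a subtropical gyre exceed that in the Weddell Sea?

A Layer 1: 0.95 × 3.4×10⁻⁴ × 51 = 0.016473 m
A Layer 2: 730 × 0.89 × 2.4×10⁻⁴ = 0.155928 m
A 781–1881 m: 1100 × 1.9×10⁻⁴ × 0.18 = 0.03762 m
A total: 0.210021 m
B Layer 1: 140 × 1.3×10⁻⁴ × 0.48 = 0.008736 m
B 1.1×10⁻⁴ × 0.61 × 690 = 0.046299 m
B 830–1390 m: 0.49 × 0.79×10⁻⁴ × 560 = 0.0216776 m
B total: 0.0767126 m
Ratio: 0.210021 / 0.0767126 ≈ 2.738

a factor of 2.7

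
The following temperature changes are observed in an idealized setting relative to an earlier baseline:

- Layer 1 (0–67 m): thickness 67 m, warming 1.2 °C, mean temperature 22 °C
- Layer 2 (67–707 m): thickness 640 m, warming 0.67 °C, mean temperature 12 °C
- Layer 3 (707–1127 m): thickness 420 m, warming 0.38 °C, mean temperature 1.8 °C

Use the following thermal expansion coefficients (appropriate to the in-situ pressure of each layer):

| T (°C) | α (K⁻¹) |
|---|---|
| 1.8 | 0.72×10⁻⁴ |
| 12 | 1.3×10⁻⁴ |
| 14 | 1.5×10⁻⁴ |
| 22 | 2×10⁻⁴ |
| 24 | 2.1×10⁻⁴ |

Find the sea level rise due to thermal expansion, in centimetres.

8.33 cm

Layer 1 at 22 °C → α = 2×10⁻⁴ K⁻¹
Layer 2 at 12 °C → α = 1.3×10⁻⁴ K⁻¹
Layer 3 at 1.8 °C → α = 0.72×10⁻⁴ K⁻¹
0–67 m: 2×10⁻⁴ × 67 × 1.2 = 0.01608 m
67–707 m: 640 × 0.67 × 1.3×10⁻⁴ = 0.055744 m
Layer 3: 0.38 × 420 × 0.72×10⁻⁴ = 0.0114912 m
Δh = 0.01608 + 0.055744 + 0.0114912 = 0.0833152 m ≈ 8.33 cm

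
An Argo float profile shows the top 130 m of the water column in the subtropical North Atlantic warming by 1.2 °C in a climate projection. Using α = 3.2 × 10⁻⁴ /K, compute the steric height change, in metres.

Δh = αΔT·H = 3.2×10⁻⁴ × 1.2 × 130 = 0.04992 m

Δh = 0.0499 m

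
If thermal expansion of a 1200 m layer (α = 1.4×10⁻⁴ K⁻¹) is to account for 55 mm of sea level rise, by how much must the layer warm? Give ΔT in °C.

about 0.33 °C

ΔT = Δh/(αH) = 0.055 / (1.4×10⁻⁴ × 1200) ≈ 0.3274 °C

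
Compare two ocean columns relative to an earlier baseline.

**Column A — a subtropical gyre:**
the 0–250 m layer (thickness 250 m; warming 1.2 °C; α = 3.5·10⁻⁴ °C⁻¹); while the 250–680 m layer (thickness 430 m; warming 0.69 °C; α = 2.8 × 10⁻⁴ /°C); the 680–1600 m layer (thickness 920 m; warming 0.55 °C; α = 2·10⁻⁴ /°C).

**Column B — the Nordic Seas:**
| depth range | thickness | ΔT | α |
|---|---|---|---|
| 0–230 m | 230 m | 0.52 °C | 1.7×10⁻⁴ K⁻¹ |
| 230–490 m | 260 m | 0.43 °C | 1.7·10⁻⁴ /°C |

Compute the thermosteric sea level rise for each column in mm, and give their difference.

A Layer 1: 1.2 × 3.5×10⁻⁴ × 250 = 0.10500 m
A 250–680 m: 0.69 × 2.8×10⁻⁴ × 430 = 0.083076 m
A 680–1600 m: 0.55 × 2×10⁻⁴ × 920 = 0.10120 m
A total: 0.289276 m
B 0–230 m: 1.7×10⁻⁴ × 0.52 × 230 = 0.020332 m
B Layer 2: 0.43 × 260 × 1.7×10⁻⁴ = 0.019006 m
B total: 0.039338 m
Difference: 0.289276 − 0.039338 = 0.249938 m

A: 289 mm; B: 39.3 mm; difference 250 mm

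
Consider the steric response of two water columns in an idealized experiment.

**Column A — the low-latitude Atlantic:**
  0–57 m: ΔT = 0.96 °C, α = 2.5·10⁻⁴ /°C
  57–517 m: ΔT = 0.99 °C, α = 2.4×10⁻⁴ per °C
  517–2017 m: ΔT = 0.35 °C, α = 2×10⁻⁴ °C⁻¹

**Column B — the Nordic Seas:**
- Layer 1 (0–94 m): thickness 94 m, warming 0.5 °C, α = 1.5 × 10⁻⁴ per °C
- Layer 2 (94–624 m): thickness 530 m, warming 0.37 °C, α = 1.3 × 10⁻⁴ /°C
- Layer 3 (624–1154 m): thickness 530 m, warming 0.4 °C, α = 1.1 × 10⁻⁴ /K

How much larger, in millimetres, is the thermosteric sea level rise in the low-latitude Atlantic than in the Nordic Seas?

A 57 × 0.96 × 2.5×10⁻⁴ = 0.01368 m
A Layer 2: 460 × 0.99 × 2.4×10⁻⁴ = 0.109296 m
A 517–2017 m: 0.35 × 1500 × 2×10⁻⁴ = 0.10500 m
A total: 0.227976 m
B 94 × 0.5 × 1.5×10⁻⁴ = 0.00705 m
B 530 × 0.37 × 1.3×10⁻⁴ = 0.025493 m
B Layer 3: 0.4 × 530 × 1.1×10⁻⁴ = 0.02332 m
B total: 0.055863 m
Difference: 0.227976 − 0.055863 = 0.172113 m

172 mm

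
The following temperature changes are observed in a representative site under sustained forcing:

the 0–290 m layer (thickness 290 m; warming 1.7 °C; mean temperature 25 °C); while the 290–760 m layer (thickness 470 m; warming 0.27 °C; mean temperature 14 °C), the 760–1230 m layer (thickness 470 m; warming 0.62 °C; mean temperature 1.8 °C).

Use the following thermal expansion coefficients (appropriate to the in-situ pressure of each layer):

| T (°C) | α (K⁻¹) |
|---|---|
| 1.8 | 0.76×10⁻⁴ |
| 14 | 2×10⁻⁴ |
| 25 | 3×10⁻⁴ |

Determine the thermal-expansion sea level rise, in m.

about 0.195 m

Layer 1 at 25 °C → α = 3×10⁻⁴ K⁻¹
Layer 2 at 14 °C → α = 2×10⁻⁴ K⁻¹
Layer 3 at 1.8 °C → α = 0.76×10⁻⁴ K⁻¹
0–290 m: 3×10⁻⁴ × 290 × 1.7 = 0.14790 m
0.27 × 2×10⁻⁴ × 470 = 0.02538 m
760–1230 m: 0.76×10⁻⁴ × 0.62 × 470 = 0.0221464 m
Δh = 0.14790 + 0.02538 + 0.0221464 = 0.1954264 m ≈ 0.195 m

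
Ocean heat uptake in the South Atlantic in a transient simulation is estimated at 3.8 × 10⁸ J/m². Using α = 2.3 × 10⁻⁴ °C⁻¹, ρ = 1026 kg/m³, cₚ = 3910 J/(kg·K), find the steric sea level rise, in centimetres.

Δh = αQ/(ρcₚ) = 2.3×10⁻⁴ × 3.8×10⁸ / (1026 × 3910) ≈ 0.021786 m

2.18 cm of thermosteric rise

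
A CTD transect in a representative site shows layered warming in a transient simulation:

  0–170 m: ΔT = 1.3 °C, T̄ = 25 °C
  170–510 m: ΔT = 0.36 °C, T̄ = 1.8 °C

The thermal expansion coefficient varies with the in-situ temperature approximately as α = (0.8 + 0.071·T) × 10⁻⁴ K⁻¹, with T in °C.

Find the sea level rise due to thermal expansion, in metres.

Layer 1: α = (0.8 + 0.071×25)×10⁻⁴ = 2.575×10⁻⁴ K⁻¹
Layer 2: α = (0.8 + 0.071×1.8)×10⁻⁴ = 0.9278×10⁻⁴ K⁻¹
1.3 × 170 × 2.575×10⁻⁴ = 0.0569075 m
170–510 m: 340 × 0.9278×10⁻⁴ × 0.36 = 0.011356272 m
Δh = 0.0569075 + 0.011356272 = 0.068263772 m

0.068 m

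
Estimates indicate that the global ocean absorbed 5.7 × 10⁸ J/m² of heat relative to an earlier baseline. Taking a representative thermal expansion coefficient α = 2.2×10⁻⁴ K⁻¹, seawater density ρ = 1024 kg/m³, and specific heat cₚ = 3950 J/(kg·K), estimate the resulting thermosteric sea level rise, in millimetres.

31.0 mm

Δh = αQ/(ρcₚ) = 2.2×10⁻⁴ × 5.7×10⁸ / (1024 × 3950) ≈ 0.031003 m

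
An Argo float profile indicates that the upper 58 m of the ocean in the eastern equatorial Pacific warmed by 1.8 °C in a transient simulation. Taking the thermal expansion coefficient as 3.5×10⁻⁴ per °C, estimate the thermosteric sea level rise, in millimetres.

Δh = αΔT·H = 3.5×10⁻⁴ × 1.8 × 58 = 0.03654 m

about 36.5 mm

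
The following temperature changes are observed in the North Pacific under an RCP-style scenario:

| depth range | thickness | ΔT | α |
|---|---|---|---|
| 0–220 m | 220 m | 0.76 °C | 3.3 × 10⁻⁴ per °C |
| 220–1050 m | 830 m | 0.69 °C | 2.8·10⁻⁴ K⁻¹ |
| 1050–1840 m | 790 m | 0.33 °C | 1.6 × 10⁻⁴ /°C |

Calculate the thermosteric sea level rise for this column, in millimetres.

220 × 3.3×10⁻⁴ × 0.76 = 0.055176 m
220–1050 m: 830 × 0.69 × 2.8×10⁻⁴ = 0.160356 m
Layer 3: 790 × 1.6×10⁻⁴ × 0.33 = 0.041712 m
Δh = 0.055176 + 0.160356 + 0.041712 = 0.257244 m ≈ 260 mm

Δh ≈ 260 mm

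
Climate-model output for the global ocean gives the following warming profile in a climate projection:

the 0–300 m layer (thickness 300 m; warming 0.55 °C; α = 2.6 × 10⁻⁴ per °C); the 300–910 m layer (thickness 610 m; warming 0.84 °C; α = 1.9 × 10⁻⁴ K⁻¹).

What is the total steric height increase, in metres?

0.140 m of thermosteric rise

0–300 m: 2.6×10⁻⁴ × 300 × 0.55 = 0.04290 m
Layer 2: 1.9×10⁻⁴ × 610 × 0.84 = 0.097356 m
Δh = 0.04290 + 0.097356 = 0.140256 m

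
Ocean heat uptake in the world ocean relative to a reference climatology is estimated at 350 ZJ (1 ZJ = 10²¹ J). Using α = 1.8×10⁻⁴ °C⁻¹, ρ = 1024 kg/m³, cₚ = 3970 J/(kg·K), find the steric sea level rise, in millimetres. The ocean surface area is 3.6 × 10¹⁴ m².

Per unit area: Q = 350×10²¹ / (3.6×10¹⁴) ≈ 9.722×10⁸ J/m²
Δh = αQ/(ρcₚ) = 1.8×10⁻⁴ × 9.722×10⁸ / (1024 × 3970) ≈ 0.043046 m

Δh ≈ 43.0 mm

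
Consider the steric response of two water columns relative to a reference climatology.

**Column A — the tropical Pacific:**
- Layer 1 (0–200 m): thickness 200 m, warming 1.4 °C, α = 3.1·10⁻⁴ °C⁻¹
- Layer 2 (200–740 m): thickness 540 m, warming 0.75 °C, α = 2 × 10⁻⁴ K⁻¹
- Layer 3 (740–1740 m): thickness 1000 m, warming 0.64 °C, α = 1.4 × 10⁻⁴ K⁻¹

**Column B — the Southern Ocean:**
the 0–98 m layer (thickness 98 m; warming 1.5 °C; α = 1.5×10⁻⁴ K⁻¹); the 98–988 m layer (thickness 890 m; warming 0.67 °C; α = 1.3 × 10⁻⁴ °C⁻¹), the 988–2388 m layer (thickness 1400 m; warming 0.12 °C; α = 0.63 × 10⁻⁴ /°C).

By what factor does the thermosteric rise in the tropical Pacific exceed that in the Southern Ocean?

a factor of 2.34

A 200 × 3.1×10⁻⁴ × 1.4 = 0.08680 m
A 0.75 × 2×10⁻⁴ × 540 = 0.08100 m
A 1000 × 1.4×10⁻⁴ × 0.64 = 0.08960 m
A total: 0.25740 m
B 1.5 × 98 × 1.5×10⁻⁴ = 0.02205 m
B Layer 2: 0.67 × 890 × 1.3×10⁻⁴ = 0.077519 m
B 1400 × 0.63×10⁻⁴ × 0.12 = 0.010584 m
B total: 0.110153 m
Ratio: 0.25740 / 0.110153 ≈ 2.337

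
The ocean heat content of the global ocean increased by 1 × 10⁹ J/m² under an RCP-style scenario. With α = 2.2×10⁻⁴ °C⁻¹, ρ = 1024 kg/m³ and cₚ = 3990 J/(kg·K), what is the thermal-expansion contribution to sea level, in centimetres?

Δh = αQ/(ρcₚ) = 2.2×10⁻⁴ × 1×10⁹ / (1024 × 3990) ≈ 0.053846 m

5.4 cm of thermosteric rise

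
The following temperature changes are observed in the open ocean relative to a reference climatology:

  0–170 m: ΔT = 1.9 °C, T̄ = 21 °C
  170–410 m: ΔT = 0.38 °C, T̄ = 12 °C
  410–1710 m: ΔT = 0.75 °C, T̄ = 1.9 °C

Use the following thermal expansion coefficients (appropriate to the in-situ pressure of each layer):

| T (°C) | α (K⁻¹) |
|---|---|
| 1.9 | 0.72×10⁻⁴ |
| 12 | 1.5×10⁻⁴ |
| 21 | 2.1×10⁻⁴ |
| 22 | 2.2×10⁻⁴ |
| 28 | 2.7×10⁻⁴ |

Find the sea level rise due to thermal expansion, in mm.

Layer 1 at 21 °C → α = 2.1×10⁻⁴ K⁻¹
Layer 2 at 12 °C → α = 1.5×10⁻⁴ K⁻¹
Layer 3 at 1.9 °C → α = 0.72×10⁻⁴ K⁻¹
0–170 m: 1.9 × 2.1×10⁻⁴ × 170 = 0.06783 m
Layer 2: 0.38 × 240 × 1.5×10⁻⁴ = 0.01368 m
Layer 3: 1300 × 0.72×10⁻⁴ × 0.75 = 0.07020 m
Δh = 0.06783 + 0.01368 + 0.07020 = 0.15171 m ≈ 150 mm

150 mm of thermosteric rise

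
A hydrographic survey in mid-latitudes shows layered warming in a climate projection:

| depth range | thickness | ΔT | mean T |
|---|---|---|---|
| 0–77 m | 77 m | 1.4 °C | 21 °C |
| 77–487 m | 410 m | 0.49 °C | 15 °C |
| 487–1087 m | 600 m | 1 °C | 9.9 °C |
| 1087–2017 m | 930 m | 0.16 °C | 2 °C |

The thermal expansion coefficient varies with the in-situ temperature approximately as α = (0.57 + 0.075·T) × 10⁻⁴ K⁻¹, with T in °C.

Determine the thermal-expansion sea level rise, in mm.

Layer 1: α = (0.57 + 0.075×21)×10⁻⁴ = 2.145×10⁻⁴ K⁻¹
Layer 2: α = (0.57 + 0.075×15)×10⁻⁴ = 1.695×10⁻⁴ K⁻¹
Layer 3: α = (0.57 + 0.075×9.9)×10⁻⁴ = 1.3125×10⁻⁴ K⁻¹
Layer 4: α = (0.57 + 0.075×2)×10⁻⁴ = 0.72×10⁻⁴ K⁻¹
0–77 m: 2.145×10⁻⁴ × 1.4 × 77 = 0.0231231 m
77–487 m: 0.49 × 1.695×10⁻⁴ × 410 = 0.03405255 m
1.3125×10⁻⁴ × 600 × 1 = 0.07875 m
1087–2017 m: 0.16 × 930 × 0.72×10⁻⁴ = 0.0107136 m
Δh = 0.0231231 + 0.03405255 + 0.07875 + 0.0107136 = 0.14663925 m ≈ 147 mm

147 mm of thermosteric rise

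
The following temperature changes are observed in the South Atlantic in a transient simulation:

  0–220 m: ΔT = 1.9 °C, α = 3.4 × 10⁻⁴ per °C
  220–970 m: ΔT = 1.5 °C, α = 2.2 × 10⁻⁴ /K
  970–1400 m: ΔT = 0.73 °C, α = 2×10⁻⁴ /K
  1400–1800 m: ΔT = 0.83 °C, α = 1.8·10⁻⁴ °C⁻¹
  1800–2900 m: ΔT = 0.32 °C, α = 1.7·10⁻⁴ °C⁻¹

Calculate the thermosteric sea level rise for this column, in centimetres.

Δh = 57.2 cm

Layer 1: 220 × 3.4×10⁻⁴ × 1.9 = 0.14212 m
2.2×10⁻⁴ × 750 × 1.5 = 0.24750 m
970–1400 m: 0.73 × 2×10⁻⁴ × 430 = 0.06278 m
1400–1800 m: 400 × 0.83 × 1.8×10⁻⁴ = 0.05976 m
1.7×10⁻⁴ × 0.32 × 1100 = 0.05984 m
Δh = 0.14212 + 0.24750 + 0.06278 + 0.05976 + 0.05984 = 0.57200 m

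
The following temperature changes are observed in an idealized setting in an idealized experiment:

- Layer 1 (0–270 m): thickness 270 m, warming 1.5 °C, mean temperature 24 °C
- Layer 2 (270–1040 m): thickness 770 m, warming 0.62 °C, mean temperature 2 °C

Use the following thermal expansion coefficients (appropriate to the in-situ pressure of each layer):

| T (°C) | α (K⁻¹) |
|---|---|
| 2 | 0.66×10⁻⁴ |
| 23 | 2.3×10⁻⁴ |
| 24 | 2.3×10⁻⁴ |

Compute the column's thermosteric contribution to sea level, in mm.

about 125 mm

Layer 1 at 24 °C → α = 2.3×10⁻⁴ K⁻¹
Layer 2 at 2 °C → α = 0.66×10⁻⁴ K⁻¹
0–270 m: 270 × 2.3×10⁻⁴ × 1.5 = 0.09315 m
Layer 2: 0.66×10⁻⁴ × 0.62 × 770 = 0.0315084 m
Δh = 0.09315 + 0.0315084 = 0.1246584 m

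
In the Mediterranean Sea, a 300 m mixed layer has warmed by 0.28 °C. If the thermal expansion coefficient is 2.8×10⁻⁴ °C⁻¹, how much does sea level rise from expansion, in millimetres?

Δh = 23.5 mm

Δh = αΔT·H = 2.8×10⁻⁴ × 0.28 × 300 = 0.02352 m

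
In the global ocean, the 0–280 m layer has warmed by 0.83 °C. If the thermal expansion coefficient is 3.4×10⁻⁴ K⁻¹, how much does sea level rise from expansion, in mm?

about 79 mm

Δh = αΔT·H = 3.4×10⁻⁴ × 0.83 × 280 = 0.079016 m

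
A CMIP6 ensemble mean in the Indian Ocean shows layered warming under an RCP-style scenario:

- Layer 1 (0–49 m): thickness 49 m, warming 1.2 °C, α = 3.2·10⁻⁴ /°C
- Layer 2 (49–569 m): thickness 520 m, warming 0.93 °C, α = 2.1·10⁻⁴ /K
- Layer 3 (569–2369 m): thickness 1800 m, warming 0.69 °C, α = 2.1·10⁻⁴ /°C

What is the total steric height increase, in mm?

0–49 m: 1.2 × 49 × 3.2×10⁻⁴ = 0.018816 m
Layer 2: 2.1×10⁻⁴ × 0.93 × 520 = 0.101556 m
0.69 × 2.1×10⁻⁴ × 1800 = 0.26082 m
Δh = 0.018816 + 0.101556 + 0.26082 = 0.381192 m

Δh = 381 mm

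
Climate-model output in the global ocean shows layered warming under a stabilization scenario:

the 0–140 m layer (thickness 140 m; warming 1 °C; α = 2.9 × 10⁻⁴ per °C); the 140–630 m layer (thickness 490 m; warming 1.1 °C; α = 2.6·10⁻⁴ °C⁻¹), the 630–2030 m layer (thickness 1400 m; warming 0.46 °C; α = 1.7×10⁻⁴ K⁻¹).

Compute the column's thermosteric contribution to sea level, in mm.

0–140 m: 140 × 1 × 2.9×10⁻⁴ = 0.04060 m
490 × 2.6×10⁻⁴ × 1.1 = 0.14014 m
Layer 3: 0.46 × 1400 × 1.7×10⁻⁴ = 0.10948 m
Δh = 0.04060 + 0.14014 + 0.10948 = 0.29022 m

Δh ≈ 290 mm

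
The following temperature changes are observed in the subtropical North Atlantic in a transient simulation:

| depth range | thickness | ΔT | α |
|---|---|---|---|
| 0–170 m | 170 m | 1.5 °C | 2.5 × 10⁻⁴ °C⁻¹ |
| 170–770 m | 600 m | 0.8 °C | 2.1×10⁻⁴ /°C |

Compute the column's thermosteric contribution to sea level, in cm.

0–170 m: 170 × 2.5×10⁻⁴ × 1.5 = 0.06375 m
0.8 × 600 × 2.1×10⁻⁴ = 0.10080 m
Δh = 0.06375 + 0.10080 = 0.16455 m ≈ 16.5 cm

Δh = 16.5 cm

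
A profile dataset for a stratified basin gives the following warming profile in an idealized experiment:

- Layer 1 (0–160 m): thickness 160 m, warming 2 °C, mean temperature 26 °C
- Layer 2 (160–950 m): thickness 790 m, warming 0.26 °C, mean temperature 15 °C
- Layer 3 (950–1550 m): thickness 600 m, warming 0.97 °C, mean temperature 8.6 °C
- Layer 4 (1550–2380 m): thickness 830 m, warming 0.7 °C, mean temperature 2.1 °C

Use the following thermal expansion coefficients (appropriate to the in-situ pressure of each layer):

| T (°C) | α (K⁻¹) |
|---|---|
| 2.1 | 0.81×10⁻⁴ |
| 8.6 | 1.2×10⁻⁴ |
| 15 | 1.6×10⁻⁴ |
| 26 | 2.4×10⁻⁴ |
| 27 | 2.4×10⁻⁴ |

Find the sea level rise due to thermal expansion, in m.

Layer 1 at 26 °C → α = 2.4×10⁻⁴ K⁻¹
Layer 2 at 15 °C → α = 1.6×10⁻⁴ K⁻¹
Layer 3 at 8.6 °C → α = 1.2×10⁻⁴ K⁻¹
Layer 4 at 2.1 °C → α = 0.81×10⁻⁴ K⁻¹
Layer 1: 2.4×10⁻⁴ × 160 × 2 = 0.07680 m
160–950 m: 790 × 1.6×10⁻⁴ × 0.26 = 0.032864 m
Layer 3: 0.97 × 600 × 1.2×10⁻⁴ = 0.06984 m
830 × 0.7 × 0.81×10⁻⁴ = 0.047061 m
Δh = 0.07680 + 0.032864 + 0.06984 + 0.047061 = 0.226565 m

0.227 m of thermosteric rise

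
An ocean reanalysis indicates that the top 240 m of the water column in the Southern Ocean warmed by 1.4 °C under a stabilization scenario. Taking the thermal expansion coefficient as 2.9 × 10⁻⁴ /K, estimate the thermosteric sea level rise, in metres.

Δh = αΔT·H = 2.9×10⁻⁴ × 1.4 × 240 = 0.09744 m

about 0.0974 m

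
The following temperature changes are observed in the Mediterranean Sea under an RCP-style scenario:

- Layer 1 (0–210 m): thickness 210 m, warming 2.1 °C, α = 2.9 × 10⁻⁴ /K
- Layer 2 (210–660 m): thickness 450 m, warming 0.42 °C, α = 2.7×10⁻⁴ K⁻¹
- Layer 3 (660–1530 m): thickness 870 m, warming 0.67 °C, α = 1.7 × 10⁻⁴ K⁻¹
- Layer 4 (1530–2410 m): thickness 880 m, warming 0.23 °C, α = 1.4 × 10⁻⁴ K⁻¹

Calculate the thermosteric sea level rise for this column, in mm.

2.1 × 210 × 2.9×10⁻⁴ = 0.12789 m
Layer 2: 450 × 2.7×10⁻⁴ × 0.42 = 0.05103 m
Layer 3: 1.7×10⁻⁴ × 0.67 × 870 = 0.099093 m
1530–2410 m: 1.4×10⁻⁴ × 0.23 × 880 = 0.028336 m
Δh = 0.12789 + 0.05103 + 0.099093 + 0.028336 = 0.306349 m

310 mm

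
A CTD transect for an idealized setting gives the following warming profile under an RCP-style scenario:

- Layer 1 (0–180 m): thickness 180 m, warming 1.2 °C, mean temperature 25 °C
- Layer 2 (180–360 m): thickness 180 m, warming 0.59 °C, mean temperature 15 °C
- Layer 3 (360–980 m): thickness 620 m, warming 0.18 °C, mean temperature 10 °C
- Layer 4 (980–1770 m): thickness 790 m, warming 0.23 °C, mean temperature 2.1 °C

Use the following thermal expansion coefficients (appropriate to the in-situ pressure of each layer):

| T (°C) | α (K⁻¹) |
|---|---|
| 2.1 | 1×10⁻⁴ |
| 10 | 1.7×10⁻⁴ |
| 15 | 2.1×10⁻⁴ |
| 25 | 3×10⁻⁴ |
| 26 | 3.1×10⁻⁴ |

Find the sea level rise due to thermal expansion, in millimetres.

Δh ≈ 124 mm

Layer 1 at 25 °C → α = 3×10⁻⁴ K⁻¹
Layer 2 at 15 °C → α = 2.1×10⁻⁴ K⁻¹
Layer 3 at 10 °C → α = 1.7×10⁻⁴ K⁻¹
Layer 4 at 2.1 °C → α = 1×10⁻⁴ K⁻¹
Layer 1: 3×10⁻⁴ × 1.2 × 180 = 0.06480 m
Layer 2: 0.59 × 2.1×10⁻⁴ × 180 = 0.022302 m
360–980 m: 1.7×10⁻⁴ × 0.18 × 620 = 0.018972 m
1×10⁻⁴ × 0.23 × 790 = 0.01817 m
Δh = 0.06480 + 0.022302 + 0.018972 + 0.01817 = 0.124244 m ≈ 124 mm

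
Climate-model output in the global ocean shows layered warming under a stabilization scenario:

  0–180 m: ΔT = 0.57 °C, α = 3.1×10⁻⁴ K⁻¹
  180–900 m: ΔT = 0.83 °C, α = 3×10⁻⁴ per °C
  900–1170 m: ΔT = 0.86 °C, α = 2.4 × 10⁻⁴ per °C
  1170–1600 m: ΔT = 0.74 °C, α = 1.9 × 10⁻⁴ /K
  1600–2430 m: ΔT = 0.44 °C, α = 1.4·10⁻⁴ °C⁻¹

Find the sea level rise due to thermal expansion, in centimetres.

37.8 cm of thermosteric rise

3.1×10⁻⁴ × 180 × 0.57 = 0.031806 m
0.83 × 3×10⁻⁴ × 720 = 0.17928 m
900–1170 m: 2.4×10⁻⁴ × 0.86 × 270 = 0.055728 m
1170–1600 m: 1.9×10⁻⁴ × 430 × 0.74 = 0.060458 m
1600–2430 m: 0.44 × 1.4×10⁻⁴ × 830 = 0.051128 m
Δh = 0.031806 + 0.17928 + 0.055728 + 0.060458 + 0.051128 = 0.37840 m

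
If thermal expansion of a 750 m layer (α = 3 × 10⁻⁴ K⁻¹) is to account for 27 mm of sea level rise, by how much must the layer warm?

0.12 °C

ΔT = Δh/(αH) = 0.027 / (3×10⁻⁴ × 750) = 0.1200 °C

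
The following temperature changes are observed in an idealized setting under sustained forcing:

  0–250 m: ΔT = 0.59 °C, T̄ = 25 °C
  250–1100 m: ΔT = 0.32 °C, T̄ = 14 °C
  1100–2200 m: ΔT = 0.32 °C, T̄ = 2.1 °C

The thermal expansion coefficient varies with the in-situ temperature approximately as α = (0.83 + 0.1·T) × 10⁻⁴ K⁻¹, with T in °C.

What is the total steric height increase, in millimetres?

146 mm of thermosteric rise

Layer 1: α = (0.83 + 0.1×25)×10⁻⁴ = 3.33×10⁻⁴ K⁻¹
Layer 2: α = (0.83 + 0.1×14)×10⁻⁴ = 2.23×10⁻⁴ K⁻¹
Layer 3: α = (0.83 + 0.1×2.1)×10⁻⁴ = 1.04×10⁻⁴ K⁻¹
Layer 1: 250 × 0.59 × 3.33×10⁻⁴ = 0.0491175 m
250–1100 m: 2.23×10⁻⁴ × 850 × 0.32 = 0.060656 m
Layer 3: 1.04×10⁻⁴ × 1100 × 0.32 = 0.036608 m
Δh = 0.0491175 + 0.060656 + 0.036608 = 0.1463815 m ≈ 146 mm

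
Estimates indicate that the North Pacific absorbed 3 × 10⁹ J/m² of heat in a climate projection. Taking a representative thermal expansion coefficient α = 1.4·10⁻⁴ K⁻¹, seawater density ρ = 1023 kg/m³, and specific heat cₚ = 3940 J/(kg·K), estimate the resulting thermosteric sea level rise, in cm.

Δh = αQ/(ρcₚ) = 1.4×10⁻⁴ × 3×10⁹ / (1023 × 3940) ≈ 0.10420 m

about 10 cm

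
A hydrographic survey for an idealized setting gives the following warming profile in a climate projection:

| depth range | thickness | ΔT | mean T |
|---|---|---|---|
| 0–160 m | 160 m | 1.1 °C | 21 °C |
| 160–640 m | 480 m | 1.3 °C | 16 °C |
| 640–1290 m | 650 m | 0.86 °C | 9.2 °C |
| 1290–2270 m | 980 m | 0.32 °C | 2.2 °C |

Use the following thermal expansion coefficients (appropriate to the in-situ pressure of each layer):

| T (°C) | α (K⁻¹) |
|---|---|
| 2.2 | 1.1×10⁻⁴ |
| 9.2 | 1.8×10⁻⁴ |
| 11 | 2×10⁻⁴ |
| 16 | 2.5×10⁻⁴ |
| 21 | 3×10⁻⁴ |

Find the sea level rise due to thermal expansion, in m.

about 0.344 m

Layer 1 at 21 °C → α = 3×10⁻⁴ K⁻¹
Layer 2 at 16 °C → α = 2.5×10⁻⁴ K⁻¹
Layer 3 at 9.2 °C → α = 1.8×10⁻⁴ K⁻¹
Layer 4 at 2.2 °C → α = 1.1×10⁻⁴ K⁻¹
0–160 m: 160 × 1.1 × 3×10⁻⁴ = 0.05280 m
160–640 m: 480 × 2.5×10⁻⁴ × 1.3 = 0.15600 m
640–1290 m: 1.8×10⁻⁴ × 650 × 0.86 = 0.10062 m
Layer 4: 980 × 0.32 × 1.1×10⁻⁴ = 0.034496 m
Δh = 0.05280 + 0.15600 + 0.10062 + 0.034496 = 0.343916 m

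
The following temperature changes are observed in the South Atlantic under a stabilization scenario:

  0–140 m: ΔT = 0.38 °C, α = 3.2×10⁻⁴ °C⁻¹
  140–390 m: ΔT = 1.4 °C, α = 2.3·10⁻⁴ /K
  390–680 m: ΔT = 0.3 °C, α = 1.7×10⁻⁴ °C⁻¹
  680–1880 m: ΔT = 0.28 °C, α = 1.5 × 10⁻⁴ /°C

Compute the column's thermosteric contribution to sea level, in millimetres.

Δh ≈ 160 mm

140 × 3.2×10⁻⁴ × 0.38 = 0.017024 m
140–390 m: 250 × 2.3×10⁻⁴ × 1.4 = 0.08050 m
Layer 3: 290 × 0.3 × 1.7×10⁻⁴ = 0.01479 m
680–1880 m: 1200 × 1.5×10⁻⁴ × 0.28 = 0.05040 m
Δh = 0.017024 + 0.08050 + 0.01479 + 0.05040 = 0.162714 m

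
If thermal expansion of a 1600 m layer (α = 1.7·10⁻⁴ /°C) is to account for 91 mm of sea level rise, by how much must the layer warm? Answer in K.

0.33 K

ΔT = Δh/(αH) = 0.091 / (1.7×10⁻⁴ × 1600) ≈ 0.3346 K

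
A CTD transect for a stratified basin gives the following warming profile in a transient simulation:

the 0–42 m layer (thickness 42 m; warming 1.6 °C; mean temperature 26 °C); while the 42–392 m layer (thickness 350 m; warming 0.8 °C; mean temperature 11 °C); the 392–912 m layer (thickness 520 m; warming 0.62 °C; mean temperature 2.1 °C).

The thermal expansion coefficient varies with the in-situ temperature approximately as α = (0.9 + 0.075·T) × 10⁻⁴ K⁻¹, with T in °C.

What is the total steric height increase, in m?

Δh = 0.102 m

Layer 1: α = (0.9 + 0.075×26)×10⁻⁴ = 2.85×10⁻⁴ K⁻¹
Layer 2: α = (0.9 + 0.075×11)×10⁻⁴ = 1.725×10⁻⁴ K⁻¹
Layer 3: α = (0.9 + 0.075×2.1)×10⁻⁴ = 1.0575×10⁻⁴ K⁻¹
Layer 1: 1.6 × 2.85×10⁻⁴ × 42 = 0.019152 m
42–392 m: 0.8 × 350 × 1.725×10⁻⁴ = 0.04830 m
Layer 3: 520 × 1.0575×10⁻⁴ × 0.62 = 0.0340938 m
Δh = 0.019152 + 0.04830 + 0.0340938 = 0.1015458 m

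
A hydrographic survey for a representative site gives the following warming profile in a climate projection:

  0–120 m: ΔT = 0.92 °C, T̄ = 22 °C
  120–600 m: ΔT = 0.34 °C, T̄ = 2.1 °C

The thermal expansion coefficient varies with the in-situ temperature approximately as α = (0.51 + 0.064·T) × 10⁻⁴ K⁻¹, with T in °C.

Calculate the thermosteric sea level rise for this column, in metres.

0.032 m

Layer 1: α = (0.51 + 0.064×22)×10⁻⁴ = 1.918×10⁻⁴ K⁻¹
Layer 2: α = (0.51 + 0.064×2.1)×10⁻⁴ = 0.6444×10⁻⁴ K⁻¹
Layer 1: 120 × 0.92 × 1.918×10⁻⁴ = 0.02117472 m
0.6444×10⁻⁴ × 480 × 0.34 = 0.010516608 m
Δh = 0.02117472 + 0.010516608 = 0.031691328 m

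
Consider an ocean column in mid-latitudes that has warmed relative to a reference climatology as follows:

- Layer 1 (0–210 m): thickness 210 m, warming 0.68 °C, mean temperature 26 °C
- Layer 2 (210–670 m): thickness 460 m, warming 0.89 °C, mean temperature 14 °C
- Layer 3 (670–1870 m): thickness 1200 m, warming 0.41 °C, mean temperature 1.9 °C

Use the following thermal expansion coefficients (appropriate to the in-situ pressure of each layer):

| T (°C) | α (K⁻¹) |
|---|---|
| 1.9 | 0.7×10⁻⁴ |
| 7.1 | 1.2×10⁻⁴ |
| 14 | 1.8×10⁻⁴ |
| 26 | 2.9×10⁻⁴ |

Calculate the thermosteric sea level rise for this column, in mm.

Δh = 150 mm

Layer 1 at 26 °C → α = 2.9×10⁻⁴ K⁻¹
Layer 2 at 14 °C → α = 1.8×10⁻⁴ K⁻¹
Layer 3 at 1.9 °C → α = 0.7×10⁻⁴ K⁻¹
0–210 m: 0.68 × 2.9×10⁻⁴ × 210 = 0.041412 m
Layer 2: 0.89 × 1.8×10⁻⁴ × 460 = 0.073692 m
0.7×10⁻⁴ × 0.41 × 1200 = 0.03444 m
Δh = 0.041412 + 0.073692 + 0.03444 = 0.149544 m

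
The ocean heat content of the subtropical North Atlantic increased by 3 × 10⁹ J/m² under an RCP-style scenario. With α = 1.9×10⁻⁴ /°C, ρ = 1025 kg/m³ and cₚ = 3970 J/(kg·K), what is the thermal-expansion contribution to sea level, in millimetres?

Δh ≈ 140 mm

Δh = αQ/(ρcₚ) = 1.9×10⁻⁴ × 3×10⁹ / (1025 × 3970) ≈ 0.14007 m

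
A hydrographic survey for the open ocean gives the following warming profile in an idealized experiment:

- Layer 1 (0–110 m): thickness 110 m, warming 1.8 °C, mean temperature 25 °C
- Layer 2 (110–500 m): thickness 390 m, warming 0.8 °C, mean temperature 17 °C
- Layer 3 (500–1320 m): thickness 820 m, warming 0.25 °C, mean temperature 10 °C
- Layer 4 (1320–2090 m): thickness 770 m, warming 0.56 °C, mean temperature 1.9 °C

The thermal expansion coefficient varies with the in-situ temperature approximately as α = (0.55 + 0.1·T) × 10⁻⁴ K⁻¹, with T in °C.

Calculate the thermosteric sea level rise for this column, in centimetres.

19 cm

Layer 1: α = (0.55 + 0.1×25)×10⁻⁴ = 3.05×10⁻⁴ K⁻¹
Layer 2: α = (0.55 + 0.1×17)×10⁻⁴ = 2.25×10⁻⁴ K⁻¹
Layer 3: α = (0.55 + 0.1×10)×10⁻⁴ = 1.55×10⁻⁴ K⁻¹
Layer 4: α = (0.55 + 0.1×1.9)×10⁻⁴ = 0.74×10⁻⁴ K⁻¹
Layer 1: 1.8 × 110 × 3.05×10⁻⁴ = 0.06039 m
0.8 × 390 × 2.25×10⁻⁴ = 0.07020 m
Layer 3: 820 × 1.55×10⁻⁴ × 0.25 = 0.031775 m
1320–2090 m: 0.74×10⁻⁴ × 770 × 0.56 = 0.0319088 m
Δh = 0.06039 + 0.07020 + 0.031775 + 0.0319088 = 0.1942738 m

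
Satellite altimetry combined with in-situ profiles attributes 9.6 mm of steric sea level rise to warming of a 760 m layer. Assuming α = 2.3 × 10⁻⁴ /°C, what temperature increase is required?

ΔT = Δh/(αH) = 0.0096 / (2.3×10⁻⁴ × 760) ≈ 0.05492 K

ΔT ≈ 0.0549 K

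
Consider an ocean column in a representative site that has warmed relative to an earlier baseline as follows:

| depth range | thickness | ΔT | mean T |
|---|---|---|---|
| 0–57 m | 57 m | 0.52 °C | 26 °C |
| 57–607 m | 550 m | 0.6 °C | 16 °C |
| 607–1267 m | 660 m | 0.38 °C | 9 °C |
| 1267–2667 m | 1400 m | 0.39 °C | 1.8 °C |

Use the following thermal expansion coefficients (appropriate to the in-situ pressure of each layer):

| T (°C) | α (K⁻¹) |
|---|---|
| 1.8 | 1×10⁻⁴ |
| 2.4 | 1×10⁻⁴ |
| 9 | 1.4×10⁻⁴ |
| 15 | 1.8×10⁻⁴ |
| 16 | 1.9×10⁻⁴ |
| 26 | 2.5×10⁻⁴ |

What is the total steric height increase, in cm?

Layer 1 at 26 °C → α = 2.5×10⁻⁴ K⁻¹
Layer 2 at 16 °C → α = 1.9×10⁻⁴ K⁻¹
Layer 3 at 9 °C → α = 1.4×10⁻⁴ K⁻¹
Layer 4 at 1.8 °C → α = 1×10⁻⁴ K⁻¹
2.5×10⁻⁴ × 0.52 × 57 = 0.00741 m
57–607 m: 1.9×10⁻⁴ × 0.6 × 550 = 0.06270 m
607–1267 m: 1.4×10⁻⁴ × 660 × 0.38 = 0.035112 m
1400 × 1×10⁻⁴ × 0.39 = 0.05460 m
Δh = 0.00741 + 0.06270 + 0.035112 + 0.05460 = 0.159822 m ≈ 16.0 cm

16.0 cm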